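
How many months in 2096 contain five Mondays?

A month has five Mondays exactly when Monday falls within its first (length − 28) days.
Jan: 31 days, starts Sun → 5 of Sun, Mon, Tue ✓
Feb: 29 days, starts Wed → 5 of Wed
Mar: 31 days, starts Thu → 5 of Thu, Fri, Sat
Apr: 30 days, starts Sun → 5 of Sun, Mon ✓
May: 31 days, starts Tue → 5 of Tue, Wed, Thu
Jun: 30 days, starts Fri → 5 of Fri, Sat
Jul: 31 days, starts Sun → 5 of Sun, Mon, Tue ✓
Aug: 31 days, starts Wed → 5 of Wed, Thu, Fri
Sep: 30 days, starts Sat → 5 of Sat, Sun
Oct: 31 days, starts Mon → 5 of Mon, Tue, Wed ✓
Nov: 30 days, starts Thu → 5 of Thu, Fri
Dec: 31 days, starts Sat → 5 of Sat, Sun, Mon ✓
Months with five Mondays: Jan, Apr, Jul, Oct, Dec.

5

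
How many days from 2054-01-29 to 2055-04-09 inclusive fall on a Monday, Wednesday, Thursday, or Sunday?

249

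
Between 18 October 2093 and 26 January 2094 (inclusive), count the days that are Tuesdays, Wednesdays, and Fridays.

18 October 2093 is a Sunday.
That's 101 days from start to end, counting both.
101 = 7 × 14 + 3, so there are 14 full weeks plus 3 extra days.
Each full week contributes 3 days from the set (Tue, Wed, Fri): 14 × 3 = 42.
The 3 extra days are Sun, Mon, Tue — 1 of them qualifies.
Total: 42 + 1 = 43.

43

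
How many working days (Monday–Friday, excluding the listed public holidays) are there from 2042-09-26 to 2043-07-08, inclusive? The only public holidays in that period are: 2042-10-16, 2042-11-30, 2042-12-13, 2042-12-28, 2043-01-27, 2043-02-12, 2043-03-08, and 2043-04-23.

200

2042-09-26 is a Friday.
That's 286 days from start to end, counting both.
286 = 7 × 40 + 6, so there are 40 full weeks plus 6 extra days.
Each full week contributes 5 weekdays (Mon–Fri): 40 × 5 = 200.
The 6 extra days are Friday, Saturday, Sunday, Monday, Tuesday, Wednesday — 4 of them qualify.
Total: 200 + 4 = 204.
Holidays: 2042-10-16 (Thu); 2042-11-30 (Sun); 2042-12-13 (Sat); 2042-12-28 (Sun); 2043-01-27 (Tue); 2043-02-12 (Thu); 2043-03-08 (Sun); 2043-04-23 (Thu).
4 of the 8 holidays fall on weekdays; the rest are weekends and were already excluded.
Business days: 204 − 4 = 200.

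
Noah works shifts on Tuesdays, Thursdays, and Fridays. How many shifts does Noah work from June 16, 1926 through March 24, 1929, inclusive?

434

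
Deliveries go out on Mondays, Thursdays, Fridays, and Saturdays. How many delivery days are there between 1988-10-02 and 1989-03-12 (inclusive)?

92

1988-10-02 is a Sunday.
That's 162 days from start to end, counting both.
162 = 7 × 23 + 1, so there are 23 full weeks plus 1 extra day.
Each full week contributes 4 days from the set (Mon, Thu, Fri, Sat): 23 × 4 = 92.
The 1 extra day is Sun — none qualify.
Total: 92 + 0 = 92.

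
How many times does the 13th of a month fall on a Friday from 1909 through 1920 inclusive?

19

Friday-the-13ths by year:
1909: Aug
1910: May
1911: Jan, Oct
1912: Sep, Dec
1913: Jun
1914: Feb, Mar, Nov
1915: Aug
1916: Oct
1917: Apr, Jul
1918: Sep, Dec
1919: Jun
1920: Feb, Aug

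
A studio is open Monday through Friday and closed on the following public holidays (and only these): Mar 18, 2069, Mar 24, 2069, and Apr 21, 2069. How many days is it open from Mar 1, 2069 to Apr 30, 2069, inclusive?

Mar 1, 2069 is a Friday.
The range spans 61 days (inclusive of both endpoints).
61 = 7 × 8 + 5, so there are 8 full weeks plus 5 extra days.
Each full week contributes 5 weekdays (Mon–Fri): 8 × 5 = 40.
The 5 extra days are Fri, Sat, Sun, Mon, Tue — 3 of them qualify.
Total: 40 + 3 = 43.
Holidays: Mar 18, 2069 (Mon); Mar 24, 2069 (Sun); Apr 21, 2069 (Sun).
1 of the 3 holidays fall on weekdays; the rest are weekends and were already excluded.
Business days: 43 − 1 = 42.

42 business days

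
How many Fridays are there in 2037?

52

2037-01-01 is a Thursday.
The range spans 365 days (inclusive of both endpoints).
365 = 7 × 52 + 1, so there are 52 full weeks plus 1 extra day.
Each full week contributes one Friday: 52 so far.
The 1 extra day is Thu — none qualify.
Total: 52 + 0 = 52.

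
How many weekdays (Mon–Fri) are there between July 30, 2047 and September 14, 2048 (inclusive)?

295 weekdays

July 30, 2047 is a Tuesday.
That's 413 days from start to end, counting both.
413 = 7 × 59, so the span is exactly 59 full weeks.
Each full week contributes 5 weekdays (Mon–Fri): 59 × 5 = 295.
Total: 295.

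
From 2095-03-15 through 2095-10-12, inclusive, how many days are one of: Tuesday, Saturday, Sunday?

91

2095-03-15 is a Tuesday.
From 2095-03-15 to 2095-10-12 is 212 days inclusive.
212 = 7 × 30 + 2, so there are 30 full weeks plus 2 extra days.
Each full week contributes 3 days from the set (Tue, Sat, Sun): 30 × 3 = 90.
The 2 extra days are Tue, Wed — 1 of them qualifies.
Total: 90 + 1 = 91.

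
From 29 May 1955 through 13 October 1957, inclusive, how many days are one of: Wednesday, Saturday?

248

29 May 1955 is a Sunday.
The range spans 869 days (inclusive of both endpoints).
869 = 7 × 124 + 1, so there are 124 full weeks plus 1 extra day.
Each full week contributes 2 days from the set (Wed, Sat): 124 × 2 = 248.
The 1 extra day is Sun — none qualify.
Total: 248 + 0 = 248.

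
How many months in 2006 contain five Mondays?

4

A month has five Mondays exactly when Monday falls within its first (length − 28) days.
Jan: 31 days, starts Sun → 5 of Sun, Mon, Tue ✓
Feb: 28 days, starts Wed → 5 of (none)
Mar: 31 days, starts Wed → 5 of Wed, Thu, Fri
Apr: 30 days, starts Sat → 5 of Sat, Sun
May: 31 days, starts Mon → 5 of Mon, Tue, Wed ✓
Jun: 30 days, starts Thu → 5 of Thu, Fri
Jul: 31 days, starts Sat → 5 of Sat, Sun, Mon ✓
Aug: 31 days, starts Tue → 5 of Tue, Wed, Thu
Sep: 30 days, starts Fri → 5 of Fri, Sat
Oct: 31 days, starts Sun → 5 of Sun, Mon, Tue ✓
Nov: 30 days, starts Wed → 5 of Wed, Thu
Dec: 31 days, starts Fri → 5 of Fri, Sat, Sun
Months with five Mondays: Jan, May, Jul, Oct.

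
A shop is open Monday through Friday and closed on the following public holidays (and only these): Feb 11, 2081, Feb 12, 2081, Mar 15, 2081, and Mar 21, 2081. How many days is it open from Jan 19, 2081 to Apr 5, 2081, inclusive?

52

Jan 19, 2081 is a Sunday.
That's 77 days from start to end, counting both.
77 = 7 × 11, so the span is exactly 11 full weeks.
Each full week contributes 5 weekdays (Mon–Fri): 11 × 5 = 55.
Total: 55.
Holidays: Feb 11, 2081 (Tue); Feb 12, 2081 (Wed); Mar 15, 2081 (Sat); Mar 21, 2081 (Fri).
3 of the 4 holidays fall on weekdays; the rest are weekends and were already excluded.
Business days: 55 − 3 = 52.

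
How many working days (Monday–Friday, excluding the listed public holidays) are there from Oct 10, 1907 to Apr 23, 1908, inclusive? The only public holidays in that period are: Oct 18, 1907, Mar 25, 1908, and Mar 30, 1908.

Oct 10, 1907 is a Thursday.
The range spans 197 days (inclusive of both endpoints).
197 = 7 × 28 + 1, so there are 28 full weeks plus 1 extra day.
Each full week contributes 5 weekdays (Mon–Fri): 28 × 5 = 140.
The 1 extra day is Thu — 1 of them qualifies.
Total: 140 + 1 = 141.
Holidays: Oct 18, 1907 (Fri); Mar 25, 1908 (Wed); Mar 30, 1908 (Mon).
All 3 holidays fall on weekdays, so subtract 3.
Business days: 141 − 3 = 138.

138 working days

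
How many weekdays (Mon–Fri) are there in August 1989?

23

1989-08-01 is a Tuesday.
From 1989-08-01 to 1989-08-31 is 31 days inclusive.
31 = 7 × 4 + 3, so there are 4 full weeks plus 3 extra days.
Each full week contributes 5 weekdays (Mon–Fri): 4 × 5 = 20.
The 3 extra days are Tuesday, Wednesday, Thursday — 3 of them qualify.
Total: 20 + 3 = 23.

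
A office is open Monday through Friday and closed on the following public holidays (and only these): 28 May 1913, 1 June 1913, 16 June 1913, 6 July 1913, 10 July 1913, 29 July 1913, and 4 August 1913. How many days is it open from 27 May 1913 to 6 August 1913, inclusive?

27 May 1913 is a Tuesday.
That's 72 days from start to end, counting both.
72 = 7 × 10 + 2, so there are 10 full weeks plus 2 extra days.
Each full week contributes 5 weekdays (Mon–Fri): 10 × 5 = 50.
The 2 extra days are Tuesday, Wednesday — 2 of them qualify.
Total: 50 + 2 = 52.
Holidays: 28 May 1913 (Wed); 1 June 1913 (Sun); 16 June 1913 (Mon); 6 July 1913 (Sun); 10 July 1913 (Thu); 29 July 1913 (Tue); 4 August 1913 (Mon).
5 of the 7 holidays fall on weekdays; the rest are weekends and were already excluded.
Business days: 52 − 5 = 47.

47 business days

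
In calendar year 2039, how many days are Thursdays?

1 January 2039 is a Saturday.
The range spans 365 days (inclusive of both endpoints).
365 = 7 × 52 + 1, so there are 52 full weeks plus 1 extra day.
Each full week contributes one Thursday: 52 so far.
The 1 extra day is Sat — none qualify.
Total: 52 + 0 = 52.

52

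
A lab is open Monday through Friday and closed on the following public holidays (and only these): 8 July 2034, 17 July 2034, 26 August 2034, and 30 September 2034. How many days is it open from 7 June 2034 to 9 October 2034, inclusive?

88

7 June 2034 is a Wednesday.
From 7 June 2034 to 9 October 2034 is 125 days inclusive.
125 = 7 × 17 + 6, so there are 17 full weeks plus 6 extra days.
Each full week contributes 5 weekdays (Mon–Fri): 17 × 5 = 85.
The 6 extra days are Wednesday, Thursday, Friday, Saturday, Sunday, Monday — 4 of them qualify.
Total: 85 + 4 = 89.
Holidays: 8 July 2034 (Sat); 17 July 2034 (Mon); 26 August 2034 (Sat); 30 September 2034 (Sat).
1 of the 4 holidays fall on weekdays; the rest are weekends and were already excluded.
Business days: 89 − 1 = 88.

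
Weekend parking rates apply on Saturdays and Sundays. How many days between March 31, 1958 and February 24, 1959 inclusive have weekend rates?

March 31, 1958 is a Monday.
From March 31, 1958 to February 24, 1959 is 331 days inclusive.
331 = 7 × 47 + 2, so there are 47 full weeks plus 2 extra days.
Each full week contributes 2 weekend days (Sat, Sun): 47 × 2 = 94.
The 2 extra days are Monday, Tuesday — none qualify.
Total: 94 + 0 = 94.

94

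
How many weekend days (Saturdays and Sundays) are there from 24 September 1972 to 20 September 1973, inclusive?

103

24 September 1972 is a Sunday.
That's 362 days from start to end, counting both.
362 = 7 × 51 + 5, so there are 51 full weeks plus 5 extra days.
Each full week contributes 2 weekend days (Sat, Sun): 51 × 2 = 102.
The 5 extra days are Sunday, Monday, Tuesday, Wednesday, Thursday — 1 of them qualifies.
Total: 102 + 1 = 103.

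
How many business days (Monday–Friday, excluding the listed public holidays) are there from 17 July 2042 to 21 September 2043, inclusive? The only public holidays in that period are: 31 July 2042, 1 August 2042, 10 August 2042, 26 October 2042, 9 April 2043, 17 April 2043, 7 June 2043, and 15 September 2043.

303

17 July 2042 is a Thursday.
From 17 July 2042 to 21 September 2043 is 432 days inclusive.
432 = 7 × 61 + 5, so there are 61 full weeks plus 5 extra days.
Each full week contributes 5 weekdays (Mon–Fri): 61 × 5 = 305.
The 5 extra days are Thu, Fri, Sat, Sun, Mon — 3 of them qualify.
Total: 305 + 3 = 308.
Holidays: 31 July 2042 (Thu); 1 August 2042 (Fri); 10 August 2042 (Sun); 26 October 2042 (Sun); 9 April 2043 (Thu); 17 April 2043 (Fri); 7 June 2043 (Sun); 15 September 2043 (Tue).
5 of the 8 holidays fall on weekdays; the rest are weekends and were already excluded.
Business days: 308 − 5 = 303.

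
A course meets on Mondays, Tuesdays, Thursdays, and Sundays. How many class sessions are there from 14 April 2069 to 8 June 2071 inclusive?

14 April 2069 is a Sunday.
The range spans 786 days (inclusive of both endpoints).
786 = 7 × 112 + 2, so there are 112 full weeks plus 2 extra days.
Each full week contributes 4 days from the set (Mon, Tue, Thu, Sun): 112 × 4 = 448.
The 2 extra days are Sun, Mon — 2 of them qualify.
Total: 448 + 2 = 450.

450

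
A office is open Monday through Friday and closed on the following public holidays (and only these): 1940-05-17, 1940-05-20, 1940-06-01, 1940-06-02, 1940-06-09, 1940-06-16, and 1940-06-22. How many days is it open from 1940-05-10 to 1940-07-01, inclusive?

35

1940-05-10 is a Friday.
The range spans 53 days (inclusive of both endpoints).
53 = 7 × 7 + 4, so there are 7 full weeks plus 4 extra days.
Each full week contributes 5 weekdays (Mon–Fri): 7 × 5 = 35.
The 4 extra days are Fri, Sat, Sun, Mon — 2 of them qualify.
Total: 35 + 2 = 37.
Holidays: 1940-05-17 (Fri); 1940-05-20 (Mon); 1940-06-01 (Sat); 1940-06-02 (Sun); 1940-06-09 (Sun); 1940-06-16 (Sun); 1940-06-22 (Sat).
2 of the 7 holidays fall on weekdays; the rest are weekends and were already excluded.
Business days: 37 − 2 = 35.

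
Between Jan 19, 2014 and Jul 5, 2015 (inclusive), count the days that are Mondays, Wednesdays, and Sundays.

229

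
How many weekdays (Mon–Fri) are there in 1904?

261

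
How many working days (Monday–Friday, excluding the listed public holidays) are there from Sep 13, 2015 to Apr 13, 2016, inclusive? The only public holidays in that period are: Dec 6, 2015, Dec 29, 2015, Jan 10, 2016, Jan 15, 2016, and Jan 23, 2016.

151

Sep 13, 2015 is a Sunday.
From Sep 13, 2015 to Apr 13, 2016 is 214 days inclusive.
214 = 7 × 30 + 4, so there are 30 full weeks plus 4 extra days.
Each full week contributes 5 weekdays (Mon–Fri): 30 × 5 = 150.
The 4 extra days are Sunday, Monday, Tuesday, Wednesday — 3 of them qualify.
Total: 150 + 3 = 153.
Holidays: Dec 6, 2015 (Sun); Dec 29, 2015 (Tue); Jan 10, 2016 (Sun); Jan 15, 2016 (Fri); Jan 23, 2016 (Sat).
2 of the 5 holidays fall on weekdays; the rest are weekends and were already excluded.
Business days: 153 − 2 = 151.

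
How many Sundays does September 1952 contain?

September 1, 1952 is a Monday.
From September 1, 1952 to September 30, 1952 is 30 days inclusive.
30 = 7 × 4 + 2, so there are 4 full weeks plus 2 extra days.
Each full week contributes one Sunday: 4 so far.
The 2 extra days are Mon, Tue — none qualify.
Total: 4 + 0 = 4.

4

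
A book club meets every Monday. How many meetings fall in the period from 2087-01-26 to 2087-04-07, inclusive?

11

2087-01-26 is a Sunday.
From 2087-01-26 to 2087-04-07 is 72 days inclusive.
72 = 7 × 10 + 2, so there are 10 full weeks plus 2 extra days.
Each full week contributes one Monday: 10 so far.
The 2 extra days are Sunday, Monday — 1 of them qualifies.
Total: 10 + 1 = 11.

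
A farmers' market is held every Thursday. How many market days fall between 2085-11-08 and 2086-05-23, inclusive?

2085-11-08 is a Thursday.
From 2085-11-08 to 2086-05-23 is 197 days inclusive.
197 = 7 × 28 + 1, so there are 28 full weeks plus 1 extra day.
Each full week contributes one Thursday: 28 so far.
The 1 extra day is Thu — 1 of them qualifies.
Total: 28 + 1 = 29.

29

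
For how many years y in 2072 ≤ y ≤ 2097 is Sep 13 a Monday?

4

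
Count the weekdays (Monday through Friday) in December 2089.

22 weekdays

December 1, 2089 is a Thursday.
That's 31 days from start to end, counting both.
31 = 7 × 4 + 3, so there are 4 full weeks plus 3 extra days.
Each full week contributes 5 weekdays (Mon–Fri): 4 × 5 = 20.
The 3 extra days are Thu, Fri, Sat — 2 of them qualify.
Total: 20 + 2 = 22.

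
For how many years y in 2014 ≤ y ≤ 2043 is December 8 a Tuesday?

5

Day of week of December 8 in each year:
2014: Mon, 2015: Tue ✓, 2016: Thu, 2017: Fri, 2018: Sat, 2019: Sun, 2020: Tue ✓, 2021: Wed, 2022: Thu, 2023: Fri, 2024: Sun, 2025: Mon, 2026: Tue ✓, 2027: Wed, 2028: Fri, 2029: Sat, 2030: Sun, 2031: Mon, 2032: Wed, 2033: Thu, 2034: Fri, 2035: Sat, 2036: Mon, 2037: Tue ✓, 2038: Wed, 2039: Thu, 2040: Sat, 2041: Sun, 2042: Mon, 2043: Tue ✓
Tuesdays: 2015, 2020, 2026, 2037, 2043.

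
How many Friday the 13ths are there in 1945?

2

The 13th falls on a Friday when the month's 13th has weekday Fri.
Jan 13 is Sat; Feb 13 is Tue; Mar 13 is Tue; Apr 13 is Fri ✓; May 13 is Sun; Jun 13 is Wed; Jul 13 is Fri ✓; Aug 13 is Mon; Sep 13 is Thu; Oct 13 is Sat; Nov 13 is Tue; Dec 13 is Thu.
Friday the 13ths: Apr, Jul.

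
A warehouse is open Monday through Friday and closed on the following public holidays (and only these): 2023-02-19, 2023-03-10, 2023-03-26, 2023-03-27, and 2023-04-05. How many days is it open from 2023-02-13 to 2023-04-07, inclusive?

2023-02-13 is a Monday.
The range spans 54 days (inclusive of both endpoints).
54 = 7 × 7 + 5, so there are 7 full weeks plus 5 extra days.
Each full week contributes 5 weekdays (Mon–Fri): 7 × 5 = 35.
The 5 extra days are Mon, Tue, Wed, Thu, Fri — 5 of them qualify.
Total: 35 + 5 = 40.
Holidays: 2023-02-19 (Sun); 2023-03-10 (Fri); 2023-03-26 (Sun); 2023-03-27 (Mon); 2023-04-05 (Wed).
3 of the 5 holidays fall on weekdays; the rest are weekends and were already excluded.
Business days: 40 − 3 = 37.

37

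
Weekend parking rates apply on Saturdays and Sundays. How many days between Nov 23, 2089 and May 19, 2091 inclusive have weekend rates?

155

Nov 23, 2089 is a Wednesday.
From Nov 23, 2089 to May 19, 2091 is 543 days inclusive.
543 = 7 × 77 + 4, so there are 77 full weeks plus 4 extra days.
Each full week contributes 2 weekend days (Sat, Sun): 77 × 2 = 154.
The 4 extra days are Wednesday, Thursday, Friday, Saturday — 1 of them qualifies.
Total: 154 + 1 = 155.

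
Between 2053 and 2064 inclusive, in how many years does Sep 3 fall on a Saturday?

Day of week of September 3 in each year:
2053: Wed, 2054: Thu, 2055: Fri, 2056: Sun, 2057: Mon, 2058: Tue, 2059: Wed, 2060: Fri, 2061: Sat ✓, 2062: Sun, 2063: Mon, 2064: Wed
Saturdays: 2061.

1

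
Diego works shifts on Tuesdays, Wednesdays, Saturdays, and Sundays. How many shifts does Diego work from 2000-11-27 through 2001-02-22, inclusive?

50

2000-11-27 is a Monday.
That's 88 days from start to end, counting both.
88 = 7 × 12 + 4, so there are 12 full weeks plus 4 extra days.
Each full week contributes 4 days from the set (Tue, Wed, Sat, Sun): 12 × 4 = 48.
The 4 extra days are Mon, Tue, Wed, Thu — 2 of them qualify.
Total: 48 + 2 = 50.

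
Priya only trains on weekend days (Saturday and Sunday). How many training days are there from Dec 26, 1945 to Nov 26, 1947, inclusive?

200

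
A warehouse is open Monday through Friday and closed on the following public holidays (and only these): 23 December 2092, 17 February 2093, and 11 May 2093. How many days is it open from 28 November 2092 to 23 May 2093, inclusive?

28 November 2092 is a Friday.
The range spans 177 days (inclusive of both endpoints).
177 = 7 × 25 + 2, so there are 25 full weeks plus 2 extra days.
Each full week contributes 5 weekdays (Mon–Fri): 25 × 5 = 125.
The 2 extra days are Friday, Saturday — 1 of them qualifies.
Total: 125 + 1 = 126.
Holidays: 23 December 2092 (Tue); 17 February 2093 (Tue); 11 May 2093 (Mon).
All 3 holidays fall on weekdays, so subtract 3.
Business days: 126 − 3 = 123.

123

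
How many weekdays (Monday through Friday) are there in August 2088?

2088-08-01 is a Sunday.
That's 31 days from start to end, counting both.
31 = 7 × 4 + 3, so there are 4 full weeks plus 3 extra days.
Each full week contributes 5 weekdays (Mon–Fri): 4 × 5 = 20.
The 3 extra days are Sun, Mon, Tue — 2 of them qualify.
Total: 20 + 2 = 22.

22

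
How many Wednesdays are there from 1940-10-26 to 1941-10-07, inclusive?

1940-10-26 is a Saturday.
The range spans 347 days (inclusive of both endpoints).
347 = 7 × 49 + 4, so there are 49 full weeks plus 4 extra days.
Each full week contributes one Wednesday: 49 so far.
The 4 extra days are Sat, Sun, Mon, Tue — none qualify.
Total: 49 + 0 = 49.

49 Wednesdays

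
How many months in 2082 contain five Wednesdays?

4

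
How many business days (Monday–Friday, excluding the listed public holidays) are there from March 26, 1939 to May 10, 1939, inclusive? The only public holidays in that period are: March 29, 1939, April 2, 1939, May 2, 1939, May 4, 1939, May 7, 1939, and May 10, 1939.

March 26, 1939 is a Sunday.
That's 46 days from start to end, counting both.
46 = 7 × 6 + 4, so there are 6 full weeks plus 4 extra days.
Each full week contributes 5 weekdays (Mon–Fri): 6 × 5 = 30.
The 4 extra days are Sunday, Monday, Tuesday, Wednesday — 3 of them qualify.
Total: 30 + 3 = 33.
Holidays: March 29, 1939 (Wed); April 2, 1939 (Sun); May 2, 1939 (Tue); May 4, 1939 (Thu); May 7, 1939 (Sun); May 10, 1939 (Wed).
4 of the 6 holidays fall on weekdays; the rest are weekends and were already excluded.
Business days: 33 − 4 = 29.

29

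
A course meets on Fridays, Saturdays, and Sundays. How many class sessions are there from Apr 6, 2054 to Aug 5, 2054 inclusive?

Apr 6, 2054 is a Monday.
The range spans 122 days (inclusive of both endpoints).
122 = 7 × 17 + 3, so there are 17 full weeks plus 3 extra days.
Each full week contributes 3 days from the set (Fri, Sat, Sun): 17 × 3 = 51.
The 3 extra days are Monday, Tuesday, Wednesday — none qualify.
Total: 51 + 0 = 51.

51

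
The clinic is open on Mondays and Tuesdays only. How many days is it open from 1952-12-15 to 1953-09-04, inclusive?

76

1952-12-15 is a Monday.
That's 264 days from start to end, counting both.
264 = 7 × 37 + 5, so there are 37 full weeks plus 5 extra days.
Each full week contributes 2 days from the set (Mon, Tue): 37 × 2 = 74.
The 5 extra days are Monday, Tuesday, Wednesday, Thursday, Friday — 2 of them qualify.
Total: 74 + 2 = 76.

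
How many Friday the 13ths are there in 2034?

2

The 13th falls on a Friday when the month's 13th has weekday Fri.
Jan 13 is Fri ✓; Feb 13 is Mon; Mar 13 is Mon; Apr 13 is Thu; May 13 is Sat; Jun 13 is Tue; Jul 13 is Thu; Aug 13 is Sun; Sep 13 is Wed; Oct 13 is Fri ✓; Nov 13 is Mon; Dec 13 is Wed.
Friday the 13ths: Jan, Oct.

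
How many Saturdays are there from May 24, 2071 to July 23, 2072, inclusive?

May 24, 2071 is a Sunday.
From May 24, 2071 to July 23, 2072 is 427 days inclusive.
427 = 7 × 61, so the span is exactly 61 full weeks.
Each full week contributes one Saturday: 61 so far.

61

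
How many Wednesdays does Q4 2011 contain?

October 1, 2011 is a Saturday.
From October 1, 2011 to December 31, 2011 is 92 days inclusive.
92 = 7 × 13 + 1, so there are 13 full weeks plus 1 extra day.
Each full week contributes one Wednesday: 13 so far.
The 1 extra day is Sat — none qualify.
Total: 13 + 0 = 13.

13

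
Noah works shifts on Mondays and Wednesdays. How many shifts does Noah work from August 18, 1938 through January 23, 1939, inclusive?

45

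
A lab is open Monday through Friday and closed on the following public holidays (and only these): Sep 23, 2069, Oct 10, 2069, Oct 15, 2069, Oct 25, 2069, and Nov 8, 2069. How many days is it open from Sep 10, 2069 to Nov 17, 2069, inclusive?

44 working days

Sep 10, 2069 is a Tuesday.
From Sep 10, 2069 to Nov 17, 2069 is 69 days inclusive.
69 = 7 × 9 + 6, so there are 9 full weeks plus 6 extra days.
Each full week contributes 5 weekdays (Mon–Fri): 9 × 5 = 45.
The 6 extra days are Tuesday, Wednesday, Thursday, Friday, Saturday, Sunday — 4 of them qualify.
Total: 45 + 4 = 49.
Holidays: Sep 23, 2069 (Mon); Oct 10, 2069 (Thu); Oct 15, 2069 (Tue); Oct 25, 2069 (Fri); Nov 8, 2069 (Fri).
All 5 holidays fall on weekdays, so subtract 5.
Business days: 49 − 5 = 44.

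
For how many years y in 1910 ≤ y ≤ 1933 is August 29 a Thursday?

3

Day of week of August 29 in each year:
1910: Mon, 1911: Tue, 1912: Thu ✓, 1913: Fri, 1914: Sat, 1915: Sun, 1916: Tue, 1917: Wed, 1918: Thu ✓, 1919: Fri, 1920: Sun, 1921: Mon, 1922: Tue, 1923: Wed, 1924: Fri, 1925: Sat, 1926: Sun, 1927: Mon, 1928: Wed, 1929: Thu ✓, 1930: Fri, 1931: Sat, 1932: Mon, 1933: Tue
Thursdays: 1912, 1918, 1929.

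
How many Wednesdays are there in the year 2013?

52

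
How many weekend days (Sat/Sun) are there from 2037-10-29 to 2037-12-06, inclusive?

12

2037-10-29 is a Thursday.
The range spans 39 days (inclusive of both endpoints).
39 = 7 × 5 + 4, so there are 5 full weeks plus 4 extra days.
Each full week contributes 2 weekend days (Sat, Sun): 5 × 2 = 10.
The 4 extra days are Thursday, Friday, Saturday, Sunday — 2 of them qualify.
Total: 10 + 2 = 12.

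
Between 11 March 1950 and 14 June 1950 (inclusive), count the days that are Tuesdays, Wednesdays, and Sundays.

11 March 1950 is a Saturday.
From 11 March 1950 to 14 June 1950 is 96 days inclusive.
96 = 7 × 13 + 5, so there are 13 full weeks plus 5 extra days.
Each full week contributes 3 days from the set (Tue, Wed, Sun): 13 × 3 = 39.
The 5 extra days are Saturday, Sunday, Monday, Tuesday, Wednesday — 3 of them qualify.
Total: 39 + 3 = 42.

42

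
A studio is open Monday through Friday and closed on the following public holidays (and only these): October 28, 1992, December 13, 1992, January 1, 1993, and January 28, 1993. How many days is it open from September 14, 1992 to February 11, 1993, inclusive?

September 14, 1992 is a Monday.
The range spans 151 days (inclusive of both endpoints).
151 = 7 × 21 + 4, so there are 21 full weeks plus 4 extra days.
Each full week contributes 5 weekdays (Mon–Fri): 21 × 5 = 105.
The 4 extra days are Monday, Tuesday, Wednesday, Thursday — 4 of them qualify.
Total: 105 + 4 = 109.
Holidays: October 28, 1992 (Wed); December 13, 1992 (Sun); January 1, 1993 (Fri); January 28, 1993 (Thu).
3 of the 4 holidays fall on weekdays; the rest are weekends and were already excluded.
Business days: 109 − 3 = 106.

106 business days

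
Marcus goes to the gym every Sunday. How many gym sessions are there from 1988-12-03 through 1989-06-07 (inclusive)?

27 Sundays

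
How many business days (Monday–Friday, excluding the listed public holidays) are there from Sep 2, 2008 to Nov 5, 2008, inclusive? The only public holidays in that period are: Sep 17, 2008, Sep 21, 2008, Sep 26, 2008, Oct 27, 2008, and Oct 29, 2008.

43

Sep 2, 2008 is a Tuesday.
From Sep 2, 2008 to Nov 5, 2008 is 65 days inclusive.
65 = 7 × 9 + 2, so there are 9 full weeks plus 2 extra days.
Each full week contributes 5 weekdays (Mon–Fri): 9 × 5 = 45.
The 2 extra days are Tuesday, Wednesday — 2 of them qualify.
Total: 45 + 2 = 47.
Holidays: Sep 17, 2008 (Wed); Sep 21, 2008 (Sun); Sep 26, 2008 (Fri); Oct 27, 2008 (Mon); Oct 29, 2008 (Wed).
4 of the 5 holidays fall on weekdays; the rest are weekends and were already excluded.
Business days: 47 − 4 = 43.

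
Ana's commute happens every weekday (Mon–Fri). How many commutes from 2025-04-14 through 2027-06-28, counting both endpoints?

2025-04-14 is a Monday.
That's 806 days from start to end, counting both.
806 = 7 × 115 + 1, so there are 115 full weeks plus 1 extra day.
Each full week contributes 5 weekdays (Mon–Fri): 115 × 5 = 575.
The 1 extra day is Monday — 1 of them qualifies.
Total: 575 + 1 = 576.

576 weekdays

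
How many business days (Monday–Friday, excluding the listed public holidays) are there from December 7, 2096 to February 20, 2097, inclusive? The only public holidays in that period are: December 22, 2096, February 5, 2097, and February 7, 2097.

December 7, 2096 is a Friday.
From December 7, 2096 to February 20, 2097 is 76 days inclusive.
76 = 7 × 10 + 6, so there are 10 full weeks plus 6 extra days.
Each full week contributes 5 weekdays (Mon–Fri): 10 × 5 = 50.
The 6 extra days are Friday, Saturday, Sunday, Monday, Tuesday, Wednesday — 4 of them qualify.
Total: 50 + 4 = 54.
Holidays: December 22, 2096 (Sat); February 5, 2097 (Tue); February 7, 2097 (Thu).
2 of the 3 holidays fall on weekdays; the rest are weekends and were already excluded.
Business days: 54 − 2 = 52.

52 business days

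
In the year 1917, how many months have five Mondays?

5

A month has five Mondays exactly when Monday falls within its first (length − 28) days.
Jan: 31 days, starts Mon → 5 of Mon, Tue, Wed ✓
Feb: 28 days, starts Thu → 5 of (none)
Mar: 31 days, starts Thu → 5 of Thu, Fri, Sat
Apr: 30 days, starts Sun → 5 of Sun, Mon ✓
May: 31 days, starts Tue → 5 of Tue, Wed, Thu
Jun: 30 days, starts Fri → 5 of Fri, Sat
Jul: 31 days, starts Sun → 5 of Sun, Mon, Tue ✓
Aug: 31 days, starts Wed → 5 of Wed, Thu, Fri
Sep: 30 days, starts Sat → 5 of Sat, Sun
Oct: 31 days, starts Mon → 5 of Mon, Tue, Wed ✓
Nov: 30 days, starts Thu → 5 of Thu, Fri
Dec: 31 days, starts Sat → 5 of Sat, Sun, Mon ✓
Months with five Mondays: Jan, Apr, Jul, Oct, Dec.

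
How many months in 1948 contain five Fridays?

A month has five Fridays exactly when Friday falls within its first (length − 28) days.
Jan: 31 days, starts Thu → 5 of Thu, Fri, Sat ✓
Feb: 29 days, starts Sun → 5 of Sun
Mar: 31 days, starts Mon → 5 of Mon, Tue, Wed
Apr: 30 days, starts Thu → 5 of Thu, Fri ✓
May: 31 days, starts Sat → 5 of Sat, Sun, Mon
Jun: 30 days, starts Tue → 5 of Tue, Wed
Jul: 31 days, starts Thu → 5 of Thu, Fri, Sat ✓
Aug: 31 days, starts Sun → 5 of Sun, Mon, Tue
Sep: 30 days, starts Wed → 5 of Wed, Thu
Oct: 31 days, starts Fri → 5 of Fri, Sat, Sun ✓
Nov: 30 days, starts Mon → 5 of Mon, Tue
Dec: 31 days, starts Wed → 5 of Wed, Thu, Fri ✓
Months with five Fridays: Jan, Apr, Jul, Oct, Dec.

5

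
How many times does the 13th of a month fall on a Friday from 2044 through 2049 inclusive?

10

Friday-the-13ths by year:
2044: May
2045: Jan, Oct
2046: Apr, Jul
2047: Sep, Dec
2048: Mar, Nov
2049: Aug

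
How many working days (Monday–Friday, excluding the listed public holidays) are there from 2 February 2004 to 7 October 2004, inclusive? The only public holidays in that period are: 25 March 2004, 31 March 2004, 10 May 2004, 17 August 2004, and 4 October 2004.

174 working days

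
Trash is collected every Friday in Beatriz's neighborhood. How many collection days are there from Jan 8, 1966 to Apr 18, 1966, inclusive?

14

Jan 8, 1966 is a Saturday.
That's 101 days from start to end, counting both.
101 = 7 × 14 + 3, so there are 14 full weeks plus 3 extra days.
Each full week contributes one Friday: 14 so far.
The 3 extra days are Sat, Sun, Mon — none qualify.
Total: 14 + 0 = 14.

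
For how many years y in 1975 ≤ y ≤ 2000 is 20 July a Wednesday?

Day of week of July 20 in each year:
1975: Sun, 1976: Tue, 1977: Wed ✓, 1978: Thu, 1979: Fri, 1980: Sun, 1981: Mon, 1982: Tue, 1983: Wed ✓, 1984: Fri, 1985: Sat, 1986: Sun, 1987: Mon, 1988: Wed ✓, 1989: Thu, 1990: Fri, 1991: Sat, 1992: Mon, 1993: Tue, 1994: Wed ✓, 1995: Thu, 1996: Sat, 1997: Sun, 1998: Mon, 1999: Tue, 2000: Thu
Wednesdays: 1977, 1983, 1988, 1994.

4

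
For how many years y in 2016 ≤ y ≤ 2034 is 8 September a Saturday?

2

Day of week of September 8 in each year:
2016: Thu, 2017: Fri, 2018: Sat ✓, 2019: Sun, 2020: Tue, 2021: Wed, 2022: Thu, 2023: Fri, 2024: Sun, 2025: Mon, 2026: Tue, 2027: Wed, 2028: Fri, 2029: Sat ✓, 2030: Sun, 2031: Mon, 2032: Wed, 2033: Thu, 2034: Fri
Saturdays: 2018, 2029.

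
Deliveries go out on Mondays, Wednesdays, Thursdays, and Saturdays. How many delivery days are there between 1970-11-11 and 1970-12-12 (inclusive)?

19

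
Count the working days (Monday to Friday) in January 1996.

23 weekdays

Jan 1, 1996 is a Monday.
That's 31 days from start to end, counting both.
31 = 7 × 4 + 3, so there are 4 full weeks plus 3 extra days.
Each full week contributes 5 weekdays (Mon–Fri): 4 × 5 = 20.
The 3 extra days are Mon, Tue, Wed — 3 of them qualify.
Total: 20 + 3 = 23.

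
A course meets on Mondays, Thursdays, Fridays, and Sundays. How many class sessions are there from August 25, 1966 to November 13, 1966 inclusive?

August 25, 1966 is a Thursday.
The range spans 81 days (inclusive of both endpoints).
81 = 7 × 11 + 4, so there are 11 full weeks plus 4 extra days.
Each full week contributes 4 days from the set (Mon, Thu, Fri, Sun): 11 × 4 = 44.
The 4 extra days are Thursday, Friday, Saturday, Sunday — 3 of them qualify.
Total: 44 + 3 = 47.

47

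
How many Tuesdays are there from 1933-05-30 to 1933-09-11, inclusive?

15 Tuesdays

1933-05-30 is a Tuesday.
The range spans 105 days (inclusive of both endpoints).
105 = 7 × 15, so the span is exactly 15 full weeks.
Each full week contributes one Tuesday: 15 so far.
Total: 15.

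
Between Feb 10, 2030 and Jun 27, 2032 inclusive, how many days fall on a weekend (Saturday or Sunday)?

249

Feb 10, 2030 is a Sunday.
The range spans 869 days (inclusive of both endpoints).
869 = 7 × 124 + 1, so there are 124 full weeks plus 1 extra day.
Each full week contributes 2 weekend days (Sat, Sun): 124 × 2 = 248.
The 1 extra day is Sun — 1 of them qualifies.
Total: 248 + 1 = 249.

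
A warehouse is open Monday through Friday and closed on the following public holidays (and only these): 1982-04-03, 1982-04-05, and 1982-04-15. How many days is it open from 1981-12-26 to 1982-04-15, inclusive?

1981-12-26 is a Saturday.
From 1981-12-26 to 1982-04-15 is 111 days inclusive.
111 = 7 × 15 + 6, so there are 15 full weeks plus 6 extra days.
Each full week contributes 5 weekdays (Mon–Fri): 15 × 5 = 75.
The 6 extra days are Saturday, Sunday, Monday, Tuesday, Wednesday, Thursday — 4 of them qualify.
Total: 75 + 4 = 79.
Holidays: 1982-04-03 (Sat); 1982-04-05 (Mon); 1982-04-15 (Thu).
2 of the 3 holidays fall on weekdays; the rest are weekends and were already excluded.
Business days: 79 − 2 = 77.

77 business days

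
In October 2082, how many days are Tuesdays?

4

2082-10-01 is a Thursday.
The range spans 31 days (inclusive of both endpoints).
31 = 7 × 4 + 3, so there are 4 full weeks plus 3 extra days.
Each full week contributes one Tuesday: 4 so far.
The 3 extra days are Thursday, Friday, Saturday — none qualify.
Total: 4 + 0 = 4.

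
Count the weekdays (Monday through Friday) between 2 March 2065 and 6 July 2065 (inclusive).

2 March 2065 is a Monday.
From 2 March 2065 to 6 July 2065 is 127 days inclusive.
127 = 7 × 18 + 1, so there are 18 full weeks plus 1 extra day.
Each full week contributes 5 weekdays (Mon–Fri): 18 × 5 = 90.
The 1 extra day is Monday — 1 of them qualifies.
Total: 90 + 1 = 91.

91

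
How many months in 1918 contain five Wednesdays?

4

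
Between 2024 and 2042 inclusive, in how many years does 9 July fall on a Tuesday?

Day of week of July 9 in each year:
2024: Tue ✓, 2025: Wed, 2026: Thu, 2027: Fri, 2028: Sun, 2029: Mon, 2030: Tue ✓, 2031: Wed, 2032: Fri, 2033: Sat, 2034: Sun, 2035: Mon, 2036: Wed, 2037: Thu, 2038: Fri, 2039: Sat, 2040: Mon, 2041: Tue ✓, 2042: Wed
Tuesdays: 2024, 2030, 2041.

3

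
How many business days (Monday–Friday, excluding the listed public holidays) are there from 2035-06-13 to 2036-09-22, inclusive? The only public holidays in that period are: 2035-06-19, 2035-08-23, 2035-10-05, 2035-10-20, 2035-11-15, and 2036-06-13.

2035-06-13 is a Wednesday.
The range spans 468 days (inclusive of both endpoints).
468 = 7 × 66 + 6, so there are 66 full weeks plus 6 extra days.
Each full week contributes 5 weekdays (Mon–Fri): 66 × 5 = 330.
The 6 extra days are Wednesday, Thursday, Friday, Saturday, Sunday, Monday — 4 of them qualify.
Total: 330 + 4 = 334.
Holidays: 2035-06-19 (Tue); 2035-08-23 (Thu); 2035-10-05 (Fri); 2035-10-20 (Sat); 2035-11-15 (Thu); 2036-06-13 (Fri).
5 of the 6 holidays fall on weekdays; the rest are weekends and were already excluded.
Business days: 334 − 5 = 329.

329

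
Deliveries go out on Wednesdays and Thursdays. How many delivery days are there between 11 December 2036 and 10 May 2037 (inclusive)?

11 December 2036 is a Thursday.
That's 151 days from start to end, counting both.
151 = 7 × 21 + 4, so there are 21 full weeks plus 4 extra days.
Each full week contributes 2 days from the set (Wed, Thu): 21 × 2 = 42.
The 4 extra days are Thursday, Friday, Saturday, Sunday — 1 of them qualifies.
Total: 42 + 1 = 43.

43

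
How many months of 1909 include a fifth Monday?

4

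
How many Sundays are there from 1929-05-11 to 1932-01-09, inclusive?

139

1929-05-11 is a Saturday.
From 1929-05-11 to 1932-01-09 is 974 days inclusive.
974 = 7 × 139 + 1, so there are 139 full weeks plus 1 extra day.
Each full week contributes one Sunday: 139 so far.
The 1 extra day is Sat — none qualify.
Total: 139 + 0 = 139.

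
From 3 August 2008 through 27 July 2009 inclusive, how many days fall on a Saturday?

3 August 2008 is a Sunday.
From 3 August 2008 to 27 July 2009 is 359 days inclusive.
359 = 7 × 51 + 2, so there are 51 full weeks plus 2 extra days.
Each full week contributes one Saturday: 51 so far.
The 2 extra days are Sun, Mon — none qualify.
Total: 51 + 0 = 51.

51 Saturdays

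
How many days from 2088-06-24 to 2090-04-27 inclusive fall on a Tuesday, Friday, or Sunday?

288

2088-06-24 is a Thursday.
The range spans 673 days (inclusive of both endpoints).
673 = 7 × 96 + 1, so there are 96 full weeks plus 1 extra day.
Each full week contributes 3 days from the set (Tue, Fri, Sun): 96 × 3 = 288.
The 1 extra day is Thursday — none qualify.
Total: 288 + 0 = 288.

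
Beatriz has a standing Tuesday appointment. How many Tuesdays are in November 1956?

Nov 1, 1956 is a Thursday.
The range spans 30 days (inclusive of both endpoints).
30 = 7 × 4 + 2, so there are 4 full weeks plus 2 extra days.
Each full week contributes one Tuesday: 4 so far.
The 2 extra days are Thursday, Friday — none qualify.
Total: 4 + 0 = 4.

4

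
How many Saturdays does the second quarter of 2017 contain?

13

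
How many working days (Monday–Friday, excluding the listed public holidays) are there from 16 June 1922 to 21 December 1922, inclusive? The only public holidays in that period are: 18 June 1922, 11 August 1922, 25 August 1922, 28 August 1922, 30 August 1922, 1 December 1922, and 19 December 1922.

129

16 June 1922 is a Friday.
From 16 June 1922 to 21 December 1922 is 189 days inclusive.
189 = 7 × 27, so the span is exactly 27 full weeks.
Each full week contributes 5 weekdays (Mon–Fri): 27 × 5 = 135.
Holidays: 18 June 1922 (Sun); 11 August 1922 (Fri); 25 August 1922 (Fri); 28 August 1922 (Mon); 30 August 1922 (Wed); 1 December 1922 (Fri); 19 December 1922 (Tue).
6 of the 7 holidays fall on weekdays; the rest are weekends and were already excluded.
Business days: 135 − 6 = 129.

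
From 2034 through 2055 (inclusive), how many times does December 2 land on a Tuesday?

Day of week of December 2 in each year:
2034: Sat, 2035: Sun, 2036: Tue ✓, 2037: Wed, 2038: Thu, 2039: Fri, 2040: Sun, 2041: Mon, 2042: Tue ✓, 2043: Wed, 2044: Fri, 2045: Sat, 2046: Sun, 2047: Mon, 2048: Wed, 2049: Thu, 2050: Fri, 2051: Sat, 2052: Mon, 2053: Tue ✓, 2054: Wed, 2055: Thu
Tuesdays: 2036, 2042, 2053.

3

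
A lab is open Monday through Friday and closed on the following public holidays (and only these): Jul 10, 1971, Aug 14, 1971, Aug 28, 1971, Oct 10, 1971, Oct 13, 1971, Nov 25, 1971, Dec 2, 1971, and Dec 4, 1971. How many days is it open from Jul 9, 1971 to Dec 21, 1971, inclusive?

115

Jul 9, 1971 is a Friday.
That's 166 days from start to end, counting both.
166 = 7 × 23 + 5, so there are 23 full weeks plus 5 extra days.
Each full week contributes 5 weekdays (Mon–Fri): 23 × 5 = 115.
The 5 extra days are Friday, Saturday, Sunday, Monday, Tuesday — 3 of them qualify.
Total: 115 + 3 = 118.
Holidays: Jul 10, 1971 (Sat); Aug 14, 1971 (Sat); Aug 28, 1971 (Sat); Oct 10, 1971 (Sun); Oct 13, 1971 (Wed); Nov 25, 1971 (Thu); Dec 2, 1971 (Thu); Dec 4, 1971 (Sat).
3 of the 8 holidays fall on weekdays; the rest are weekends and were already excluded.
Business days: 118 − 3 = 115.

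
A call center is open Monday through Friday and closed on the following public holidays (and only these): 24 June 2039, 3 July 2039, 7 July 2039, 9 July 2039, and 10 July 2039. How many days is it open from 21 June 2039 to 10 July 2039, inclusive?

12

21 June 2039 is a Tuesday.
From 21 June 2039 to 10 July 2039 is 20 days inclusive.
20 = 7 × 2 + 6, so there are 2 full weeks plus 6 extra days.
Each full week contributes 5 weekdays (Mon–Fri): 2 × 5 = 10.
The 6 extra days are Tue, Wed, Thu, Fri, Sat, Sun — 4 of them qualify.
Total: 10 + 4 = 14.
Holidays: 24 June 2039 (Fri); 3 July 2039 (Sun); 7 July 2039 (Thu); 9 July 2039 (Sat); 10 July 2039 (Sun).
2 of the 5 holidays fall on weekdays; the rest are weekends and were already excluded.
Business days: 14 − 2 = 12.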